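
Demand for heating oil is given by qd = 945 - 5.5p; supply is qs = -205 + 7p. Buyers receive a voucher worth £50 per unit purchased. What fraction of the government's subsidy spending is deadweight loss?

Pre-subsidy: 945 - 5.5p = -205 + 7p gives p* = 92, q* = 439.
With the rebate, buyers effectively pay pb = ps − 50, where ps is the price sellers receive.
Demand in terms of ps becomes qd = 945 − 5.5(ps − 50) = 1220 - 5.5ps. Setting this equal to supply: 1220 - 5.5ps = -205 + 7ps, so ps = 114.
Buyers pay pb = 114 − 50 = 64; q' = -205 + 7·114 = 593.
ΔCS = ½(439 + 593)(92 − 64) = 14448; ΔPS = ½(439 + 593)(114 − 92) = 11352.
Government spending = 50 × 593 = 29650.
DWL = ½ × 50 × (593 − 439) = 3850; fraction = 3850 / 29650 = 77/593.

DWL / government spending = 77/593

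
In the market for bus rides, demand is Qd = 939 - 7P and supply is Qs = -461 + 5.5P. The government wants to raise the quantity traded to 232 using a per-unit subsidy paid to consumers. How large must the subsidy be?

Required subsidy s = 25 per unit

At Q = 232, invert demand for the buyer price: Pb = (939 − 232)/7 = 101; invert supply for the seller price: Ps = (232 − (-461))/5.5 = 126.
The subsidy must fill the gap: s = Ps − Pb = 126 − 101 = 25.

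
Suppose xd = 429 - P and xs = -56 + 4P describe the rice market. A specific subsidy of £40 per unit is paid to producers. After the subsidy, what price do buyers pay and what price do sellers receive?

Buyers pay £65; sellers receive £105

Pre-subsidy: 429 - P = -56 + 4P gives P* = 97, x* = 332.
With the subsidy, sellers receive Ps = Pb + 40 for each unit, where Pb is the price buyers pay.
Supply in terms of Pb becomes xs = -56 + 4(Pb + 40) = 104 + 4Pb. Setting this equal to demand: 429 - Pb = 104 + 4Pb, so Pb = 65.
Sellers receive Ps = 65 + 40 = 105; x' = 429 − 1·65 = 364.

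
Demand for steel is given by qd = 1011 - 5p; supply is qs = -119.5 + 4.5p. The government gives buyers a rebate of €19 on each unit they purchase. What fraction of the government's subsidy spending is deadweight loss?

DWL / government spending = 45/922

Pre-subsidy: 1011 - 5p = -119.5 + 4.5p gives p* = 119, q* = 416.
With the rebate, buyers effectively pay pb = ps − 19, where ps is the price sellers receive.
Demand in terms of ps becomes qd = 1011 − 5(ps − 19) = 1106 - 5ps. Setting this equal to supply: 1106 - 5ps = -119.5 + 4.5ps, so ps = 129.
Buyers pay pb = 129 − 19 = 110; q' = -119.5 + 4.5·129 = 461.
ΔCS = ½(416 + 461)(119 − 110) = 3946.5; ΔPS = ½(416 + 461)(129 − 119) = 4385.
Government spending = 19 × 461 = 8759.
DWL = ½ × 19 × (461 − 416) = 427.5; fraction = 427.5 / 8759 = 45/922.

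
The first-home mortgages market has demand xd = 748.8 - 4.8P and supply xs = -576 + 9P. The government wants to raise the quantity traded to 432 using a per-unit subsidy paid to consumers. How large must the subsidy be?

At x = 432, invert demand for the buyer price: Pb = (748.8 − 432)/4.8 = 66; invert supply for the seller price: Ps = (432 − (-576))/9 = 112.
The subsidy must fill the gap: s = Ps − Pb = 112 − 66 = 46.

Required subsidy s = 46 per unit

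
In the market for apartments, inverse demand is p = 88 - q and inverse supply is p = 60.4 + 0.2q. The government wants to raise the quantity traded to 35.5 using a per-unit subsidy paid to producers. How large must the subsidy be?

At q = 35.5, from the demand curve buyers pay pb = 88 − 1·35.5 = 52.5; from the supply curve sellers need ps = 60.4 + 0.2·35.5 = 67.5.
The subsidy must fill the gap: s = ps − pb = 67.5 − 52.5 = 15.

Required subsidy s = 15 per unit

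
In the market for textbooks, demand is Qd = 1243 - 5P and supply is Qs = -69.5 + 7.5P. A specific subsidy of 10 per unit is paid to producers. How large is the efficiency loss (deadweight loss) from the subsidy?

Deadweight loss = 150

Pre-subsidy: 1243 - 5P = -69.5 + 7.5P gives P* = 105, Q* = 718.
With the subsidy, sellers receive Ps = Pb + 10 for each unit, where Pb is the price buyers pay.
Supply in terms of Pb becomes Qs = -69.5 + 7.5(Pb + 10) = 5.5 + 7.5Pb. Setting this equal to demand: 1243 - 5Pb = 5.5 + 7.5Pb, so Pb = 99.
Sellers receive Ps = 99 + 10 = 109; Q' = 1243 − 5·99 = 748.
The subsidy expands output by 748 − 718 = 30 past the efficient level; on those units the gap between marginal cost and willingness to pay runs from 0 up to 10.
DWL = ½ × 10 × 30 = 150.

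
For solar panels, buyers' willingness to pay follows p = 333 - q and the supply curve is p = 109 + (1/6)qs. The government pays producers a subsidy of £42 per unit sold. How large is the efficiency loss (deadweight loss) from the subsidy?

Pre-subsidy: 333 - q = 109 + (1/6)q gives q* = 192 and p* = 141.
With the subsidy, sellers receive ps = pb + 42 for each unit, where pb is the price buyers pay.
On the curves, pb = 333 - q and ps = 109 + (1/6)q; the wedge ps − pb = 42 gives 109 + (1/6)q − (333 - q) = 42, so q' = 228.
Then pb = 333 − 1·228 = 105 and ps = 109 + (1/6)·228 = 147.
The subsidy expands output by 228 − 192 = 36 past the efficient level; on those units the gap between marginal cost and willingness to pay runs from 0 up to 42.
DWL = ½ × 42 × 36 = 756.

Deadweight loss = £756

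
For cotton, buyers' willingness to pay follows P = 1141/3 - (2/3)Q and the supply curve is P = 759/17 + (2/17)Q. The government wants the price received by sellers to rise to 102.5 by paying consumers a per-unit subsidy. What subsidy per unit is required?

Required subsidy s = 50 per unit

At a seller price of 102.5, quantity supplied is -379.5 + 8.5·102.5 = 491.75.
Buyers absorb 491.75 only when they pay Pb = 1141/3 − (2/3)·491.75 = 52.5.
s = Ps − Pb = 102.5 − 52.5 = 50.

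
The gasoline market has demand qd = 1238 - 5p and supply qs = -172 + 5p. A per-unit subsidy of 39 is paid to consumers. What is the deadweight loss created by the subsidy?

Pre-subsidy: 1238 - 5p = -172 + 5p gives p* = 141, q* = 533.
With the rebate, buyers effectively pay pb = ps − 39, where ps is the price sellers receive.
Demand in terms of ps becomes qd = 1238 − 5(ps − 39) = 1433 - 5ps. Setting this equal to supply: 1433 - 5ps = -172 + 5ps, so ps = 160.5.
Buyers pay pb = 160.5 − 39 = 121.5; q' = -172 + 5·160.5 = 630.5.
The subsidy expands output by 630.5 − 533 = 97.5 past the efficient level; on those units the gap between marginal cost and willingness to pay runs from 0 up to 39.
DWL = ½ × 39 × 97.5 = 1901.25.

Deadweight loss = 1901.25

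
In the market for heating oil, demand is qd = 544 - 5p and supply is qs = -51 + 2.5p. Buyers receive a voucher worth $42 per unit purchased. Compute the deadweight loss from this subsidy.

Pre-subsidy: 544 - 5p = -51 + 2.5p gives p* = 238/3, q* = 442/3.
With the rebate, buyers effectively pay pb = ps − 42, where ps is the price sellers receive.
Demand in terms of ps becomes qd = 544 − 5(ps − 42) = 754 - 5ps. Setting this equal to supply: 754 - 5ps = -51 + 2.5ps, so ps = 322/3.
Buyers pay pb = 322/3 − 42 = 196/3; q' = -51 + 2.5·(322/3) = 652/3.
The subsidy expands output by 652/3 − 442/3 = 70 past the efficient level; on those units the gap between marginal cost and willingness to pay runs from 0 up to 42.
DWL = ½ × 42 × 70 = 1470.

Deadweight loss = $1470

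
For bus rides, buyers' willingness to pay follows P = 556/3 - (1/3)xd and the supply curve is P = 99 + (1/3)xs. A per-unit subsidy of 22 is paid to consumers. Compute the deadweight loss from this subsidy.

Pre-subsidy: 556/3 - (1/3)x = 99 + (1/3)x gives x* = 129.5 and P* = 853/6.
With the rebate, buyers effectively pay Pb = Ps − 22, where Ps is the price sellers receive.
On the curves, Pb = 556/3 - (1/3)x and Ps = 99 + (1/3)x; the wedge Ps − Pb = 22 gives 99 + (1/3)x − (556/3 - (1/3)x) = 22, so x' = 162.5.
Then Pb = 556/3 − (1/3)·162.5 = 787/6 and Ps = 99 + (1/3)·162.5 = 919/6.
The subsidy expands output by 162.5 − 129.5 = 33 past the efficient level; on those units the gap between marginal cost and willingness to pay runs from 0 up to 22.
DWL = ½ × 22 × 33 = 363.

Deadweight loss = 363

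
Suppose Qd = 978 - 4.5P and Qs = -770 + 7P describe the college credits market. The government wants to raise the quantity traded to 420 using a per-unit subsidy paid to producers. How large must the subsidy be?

Required subsidy s = 46 per unit

At Q = 420, invert demand for the buyer price: Pb = (978 − 420)/4.5 = 124; invert supply for the seller price: Ps = (420 − (-770))/7 = 170.
The subsidy must fill the gap: s = Ps − Pb = 170 − 124 = 46.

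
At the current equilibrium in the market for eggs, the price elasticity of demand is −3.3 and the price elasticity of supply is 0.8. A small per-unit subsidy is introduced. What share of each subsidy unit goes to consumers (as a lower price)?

For a small subsidy around the equilibrium, the benefit split depends on the relative slopes, which at a point are proportional to the elasticities.
Buyer share = εs/(εs + |εd|) = 0.8/(0.8 + 3.3) = 8/41; seller share = |εd|/(εs + |εd|) = 33/41.

Consumer share = 8/41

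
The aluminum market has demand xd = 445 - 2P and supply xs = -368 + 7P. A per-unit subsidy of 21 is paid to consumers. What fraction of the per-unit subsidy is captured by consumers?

Pre-subsidy: 445 - 2P = -368 + 7P gives P* = 271/3, x* = 793/3.
With the rebate, buyers effectively pay Pb = Ps − 21, where Ps is the price sellers receive.
Demand in terms of Ps becomes xd = 445 − 2(Ps − 21) = 487 - 2Ps. Setting this equal to supply: 487 - 2Ps = -368 + 7Ps, so Ps = 95.
Buyers pay Pb = 95 − 21 = 74; x' = -368 + 7·95 = 297.
Buyers' price falls by P* − Pb = 271/3 − 74 = 49/3; sellers' price rises by Ps − P* = 95 − 271/3 = 14/3.
So consumers capture (49/3)/21 = 7/9 of each unit of subsidy.

Consumer share = 7/9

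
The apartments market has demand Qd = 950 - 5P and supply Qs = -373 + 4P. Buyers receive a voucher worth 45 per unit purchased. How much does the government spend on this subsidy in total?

Pre-subsidy: 950 - 5P = -373 + 4P gives P* = 147, Q* = 215.
With the rebate, buyers effectively pay Pb = Ps − 45, where Ps is the price sellers receive.
Demand in terms of Ps becomes Qd = 950 − 5(Ps − 45) = 1175 - 5Ps. Setting this equal to supply: 1175 - 5Ps = -373 + 4Ps, so Ps = 172.
Buyers pay Pb = 172 − 45 = 127; Q' = -373 + 4·172 = 315.
Government outlay = subsidy × quantity = 45 × 315 = 14175.

Government cost = 14175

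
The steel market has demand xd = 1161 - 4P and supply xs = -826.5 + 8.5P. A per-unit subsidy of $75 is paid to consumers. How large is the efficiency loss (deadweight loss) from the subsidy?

Pre-subsidy: 1161 - 4P = -826.5 + 8.5P gives P* = 159, x* = 525.
With the rebate, buyers effectively pay Pb = Ps − 75, where Ps is the price sellers receive.
Demand in terms of Ps becomes xd = 1161 − 4(Ps − 75) = 1461 - 4Ps. Setting this equal to supply: 1461 - 4Ps = -826.5 + 8.5Ps, so Ps = 183.
Buyers pay Pb = 183 − 75 = 108; x' = -826.5 + 8.5·183 = 729.
The subsidy expands output by 729 − 525 = 204 past the efficient level; on those units the gap between marginal cost and willingness to pay runs from 0 up to 75.
DWL = ½ × 75 × 204 = 7650.

Deadweight loss = $7650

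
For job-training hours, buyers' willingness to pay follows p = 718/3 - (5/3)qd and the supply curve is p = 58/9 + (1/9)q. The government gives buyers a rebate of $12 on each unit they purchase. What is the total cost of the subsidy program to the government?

Government cost = $1653

Pre-subsidy: 718/3 - (5/3)q = 58/9 + (1/9)q gives q* = 131 and p* = 21.
With the rebate, buyers effectively pay pb = ps − 12, where ps is the price sellers receive.
On the curves, pb = 718/3 - (5/3)q and ps = 58/9 + (1/9)q; the wedge ps − pb = 12 gives 58/9 + (1/9)q − (718/3 - (5/3)q) = 12, so q' = 137.75.
Then pb = 718/3 − (5/3)·137.75 = 9.75 and ps = 58/9 + (1/9)·137.75 = 21.75.
Government outlay = subsidy × quantity = 12 × 137.75 = 1653.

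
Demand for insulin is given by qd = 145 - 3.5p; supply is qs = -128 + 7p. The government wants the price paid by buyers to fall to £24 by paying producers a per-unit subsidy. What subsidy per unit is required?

Required subsidy s = £3 per unit

At a buyer price of 24, quantity demanded is 145 − 3.5·24 = 61.
Sellers supply 61 only when they receive ps with -128 + 7·ps = 61, i.e. ps = 27.
s = ps − pb = 27 − 24 = 3.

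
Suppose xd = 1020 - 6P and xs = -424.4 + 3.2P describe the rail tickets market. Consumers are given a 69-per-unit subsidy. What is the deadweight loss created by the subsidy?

Deadweight loss = 4968

Pre-subsidy: 1020 - 6P = -424.4 + 3.2P gives P* = 157, x* = 78.
With the rebate, buyers effectively pay Pb = Ps − 69, where Ps is the price sellers receive.
Demand in terms of Ps becomes xd = 1020 − 6(Ps − 69) = 1434 - 6Ps. Setting this equal to supply: 1434 - 6Ps = -424.4 + 3.2Ps, so Ps = 202.
Buyers pay Pb = 202 − 69 = 133; x' = -424.4 + 3.2·202 = 222.
The subsidy expands output by 222 − 78 = 144 past the efficient level; on those units the gap between marginal cost and willingness to pay runs from 0 up to 69.
DWL = ½ × 69 × 144 = 4968.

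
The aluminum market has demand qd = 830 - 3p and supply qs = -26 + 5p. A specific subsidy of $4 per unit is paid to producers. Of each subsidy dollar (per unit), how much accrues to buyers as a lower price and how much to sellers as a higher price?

Pre-subsidy: 830 - 3p = -26 + 5p gives p* = 107, q* = 509.
With the subsidy, sellers receive ps = pb + 4 for each unit, where pb is the price buyers pay.
Supply in terms of pb becomes qs = -26 + 5(pb + 4) = -6 + 5pb. Setting this equal to demand: 830 - 3pb = -6 + 5pb, so pb = 104.5.
Sellers receive ps = 104.5 + 4 = 108.5; q' = 830 − 3·104.5 = 516.5.
Buyers' price falls by p* − pb = 107 − 104.5 = 2.5; sellers' price rises by ps − p* = 108.5 − 107 = 1.5.

Buyers gain $2.5 per unit; sellers gain $1.5 per unit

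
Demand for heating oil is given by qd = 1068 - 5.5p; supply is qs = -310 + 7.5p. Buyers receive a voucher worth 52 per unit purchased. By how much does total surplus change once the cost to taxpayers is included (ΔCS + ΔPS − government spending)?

Net change in total surplus = -4290

Pre-subsidy: 1068 - 5.5p = -310 + 7.5p gives p* = 106, q* = 485.
With the rebate, buyers effectively pay pb = ps − 52, where ps is the price sellers receive.
Demand in terms of ps becomes qd = 1068 − 5.5(ps − 52) = 1354 - 5.5ps. Setting this equal to supply: 1354 - 5.5ps = -310 + 7.5ps, so ps = 128.
Buyers pay pb = 128 − 52 = 76; q' = -310 + 7.5·128 = 650.
ΔCS = ½(485 + 650)(106 − 76) = 17025; ΔPS = ½(485 + 650)(128 − 106) = 12485.
Government spending = 52 × 650 = 33800.
Net change = 17025 + 12485 − 33800 = -4290. The loss equals the DWL triangle ½·52·165.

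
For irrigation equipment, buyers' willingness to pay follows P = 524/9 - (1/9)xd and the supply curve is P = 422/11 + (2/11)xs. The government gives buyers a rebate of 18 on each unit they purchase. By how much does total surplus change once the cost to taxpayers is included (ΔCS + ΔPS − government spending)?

Net change in total surplus = -16038/29

Pre-subsidy: 524/9 - (1/9)x = 422/11 + (2/11)x gives x* = 1966/29 and P* = 1470/29.
With the rebate, buyers effectively pay Pb = Ps − 18, where Ps is the price sellers receive.
On the curves, Pb = 524/9 - (1/9)x and Ps = 422/11 + (2/11)x; the wedge Ps − Pb = 18 gives 422/11 + (2/11)x − (524/9 - (1/9)x) = 18, so x' = 3748/29.
Then Pb = 524/9 − (1/9)·(3748/29) = 1272/29 and Ps = 422/11 + (2/11)·(3748/29) = 1794/29.
ΔCS = ½(1966/29 + 3748/29)(1470/29 − 1272/29) = 565686/841; ΔPS = ½(1966/29 + 3748/29)(1794/29 − 1470/29) = 925668/841.
Government spending = 18 × 3748/29 = 67464/29.
Net change = 565686/841 + 925668/841 − 67464/29 = -16038/29. The loss equals the DWL triangle ½·18·1782/29.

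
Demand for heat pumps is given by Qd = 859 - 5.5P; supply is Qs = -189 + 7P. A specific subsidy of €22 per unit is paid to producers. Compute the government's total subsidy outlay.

Government cost = €10244.08

Pre-subsidy: 859 - 5.5P = -189 + 7P gives P* = 83.84, Q* = 397.88.
With the subsidy, sellers receive Ps = Pb + 22 for each unit, where Pb is the price buyers pay.
Supply in terms of Pb becomes Qs = -189 + 7(Pb + 22) = -35 + 7Pb. Setting this equal to demand: 859 - 5.5Pb = -35 + 7Pb, so Pb = 71.52.
Sellers receive Ps = 71.52 + 22 = 93.52; Q' = 859 − 5.5·71.52 = 465.64.
Government outlay = subsidy × quantity = 22 × 465.64 = 10244.08.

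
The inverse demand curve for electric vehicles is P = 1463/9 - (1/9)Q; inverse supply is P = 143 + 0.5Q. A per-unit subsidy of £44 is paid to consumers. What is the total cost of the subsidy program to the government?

Government cost = £4576

Pre-subsidy: 1463/9 - (1/9)Q = 143 + 0.5Q gives Q* = 32 and P* = 159.
With the rebate, buyers effectively pay Pb = Ps − 44, where Ps is the price sellers receive.
On the curves, Pb = 1463/9 - (1/9)Q and Ps = 143 + 0.5Q; the wedge Ps − Pb = 44 gives 143 + 0.5Q − (1463/9 - (1/9)Q) = 44, so Q' = 104.
Then Pb = 1463/9 − (1/9)·104 = 151 and Ps = 143 + 0.5·104 = 195.
Government outlay = subsidy × quantity = 44 × 104 = 4576.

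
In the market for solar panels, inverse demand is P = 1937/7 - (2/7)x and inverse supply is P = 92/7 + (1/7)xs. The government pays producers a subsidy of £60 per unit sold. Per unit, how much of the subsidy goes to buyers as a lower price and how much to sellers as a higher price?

Buyers gain £40 per unit; sellers gain £20 per unit

Pre-subsidy: 1937/7 - (2/7)x = 92/7 + (1/7)x gives x* = 615 and P* = 101.
With the subsidy, sellers receive Ps = Pb + 60 for each unit, where Pb is the price buyers pay.
On the curves, Pb = 1937/7 - (2/7)x and Ps = 92/7 + (1/7)x; the wedge Ps − Pb = 60 gives 92/7 + (1/7)x − (1937/7 - (2/7)x) = 60, so x' = 755.
Then Pb = 1937/7 − (2/7)·755 = 61 and Ps = 92/7 + (1/7)·755 = 121.
Buyers' price falls by P* − Pb = 101 − 61 = 40; sellers' price rises by Ps − P* = 121 − 101 = 20.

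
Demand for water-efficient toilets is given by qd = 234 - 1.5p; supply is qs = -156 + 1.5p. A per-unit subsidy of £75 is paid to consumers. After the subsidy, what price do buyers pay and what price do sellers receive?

Buyers pay £92.5; sellers receive £167.5

Pre-subsidy: 234 - 1.5p = -156 + 1.5p gives p* = 130, q* = 39.
With the rebate, buyers effectively pay pb = ps − 75, where ps is the price sellers receive.
Demand in terms of ps becomes qd = 234 − 1.5(ps − 75) = 346.5 - 1.5ps. Setting this equal to supply: 346.5 - 1.5ps = -156 + 1.5ps, so ps = 167.5.
Buyers pay pb = 167.5 − 75 = 92.5; q' = -156 + 1.5·167.5 = 95.25.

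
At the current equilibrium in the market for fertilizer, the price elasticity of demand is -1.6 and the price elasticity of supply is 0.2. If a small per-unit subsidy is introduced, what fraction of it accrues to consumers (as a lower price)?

Consumer share = 1/9

For a small subsidy around the equilibrium, the benefit split depends on the relative slopes, which at a point are proportional to the elasticities.
Buyer share = εs/(εs + |εd|) = 0.2/(0.2 + 1.6) = 1/9; seller share = |εd|/(εs + |εd|) = 8/9.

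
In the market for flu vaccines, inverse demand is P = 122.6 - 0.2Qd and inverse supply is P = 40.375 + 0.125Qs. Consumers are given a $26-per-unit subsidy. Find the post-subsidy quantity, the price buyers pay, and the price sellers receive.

Pre-subsidy: 122.6 - 0.2Q = 40.375 + 0.125Q gives Q* = 253 and P* = 72.
With the rebate, buyers effectively pay Pb = Ps − 26, where Ps is the price sellers receive.
On the curves, Pb = 122.6 - 0.2Q and Ps = 40.375 + 0.125Q; the wedge Ps − Pb = 26 gives 40.375 + 0.125Q − (122.6 - 0.2Q) = 26, so Q' = 333.
Then Pb = 122.6 − 0.2·333 = 56 and Ps = 40.375 + 0.125·333 = 82.

Q' = 333; buyers pay $56; sellers receive $82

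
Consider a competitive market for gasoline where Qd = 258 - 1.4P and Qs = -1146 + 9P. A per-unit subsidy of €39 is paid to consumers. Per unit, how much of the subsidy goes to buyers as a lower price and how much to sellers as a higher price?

Buyers gain €33.75 per unit; sellers gain €5.25 per unit

Pre-subsidy: 258 - 1.4P = -1146 + 9P gives P* = 135, Q* = 69.
With the rebate, buyers effectively pay Pb = Ps − 39, where Ps is the price sellers receive.
Demand in terms of Ps becomes Qd = 258 − 1.4(Ps − 39) = 312.6 - 1.4Ps. Setting this equal to supply: 312.6 - 1.4Ps = -1146 + 9Ps, so Ps = 140.25.
Buyers pay Pb = 140.25 − 39 = 101.25; Q' = -1146 + 9·140.25 = 116.25.
Buyers' price falls by P* − Pb = 135 − 101.25 = 33.75; sellers' price rises by Ps − P* = 140.25 − 135 = 5.25.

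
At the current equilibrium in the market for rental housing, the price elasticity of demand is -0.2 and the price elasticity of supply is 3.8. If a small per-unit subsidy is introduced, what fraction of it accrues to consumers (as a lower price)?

Consumer share = 0.95

For a small subsidy around the equilibrium, the benefit split depends on the relative slopes, which at a point are proportional to the elasticities.
Buyer share = εs/(εs + |εd|) = 3.8/(3.8 + 0.2) = 0.95; seller share = |εd|/(εs + |εd|) = 0.05.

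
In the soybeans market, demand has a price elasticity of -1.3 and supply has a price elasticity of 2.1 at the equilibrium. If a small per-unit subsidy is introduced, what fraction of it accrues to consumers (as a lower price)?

Consumer share = 21/34

For a small subsidy around the equilibrium, the benefit split depends on the relative slopes, which at a point are proportional to the elasticities.
Buyer share = εs/(εs + |εd|) = 2.1/(2.1 + 1.3) = 21/34; seller share = |εd|/(εs + |εd|) = 13/34.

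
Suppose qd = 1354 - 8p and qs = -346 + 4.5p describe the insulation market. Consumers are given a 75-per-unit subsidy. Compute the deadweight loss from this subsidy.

Pre-subsidy: 1354 - 8p = -346 + 4.5p gives p* = 136, q* = 266.
With the rebate, buyers effectively pay pb = ps − 75, where ps is the price sellers receive.
Demand in terms of ps becomes qd = 1354 − 8(ps − 75) = 1954 - 8ps. Setting this equal to supply: 1954 - 8ps = -346 + 4.5ps, so ps = 184.
Buyers pay pb = 184 − 75 = 109; q' = -346 + 4.5·184 = 482.
The subsidy expands output by 482 − 266 = 216 past the efficient level; on those units the gap between marginal cost and willingness to pay runs from 0 up to 75.
DWL = ½ × 75 × 216 = 8100.

Deadweight loss = 8100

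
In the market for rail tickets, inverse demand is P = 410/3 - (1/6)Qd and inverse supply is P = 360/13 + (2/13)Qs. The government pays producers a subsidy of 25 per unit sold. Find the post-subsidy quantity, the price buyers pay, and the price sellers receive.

Pre-subsidy: 410/3 - (1/6)Q = 360/13 + (2/13)Q gives Q* = 340 and P* = 80.
With the subsidy, sellers receive Ps = Pb + 25 for each unit, where Pb is the price buyers pay.
On the curves, Pb = 410/3 - (1/6)Q and Ps = 360/13 + (2/13)Q; the wedge Ps − Pb = 25 gives 360/13 + (2/13)Q − (410/3 - (1/6)Q) = 25, so Q' = 418.
Then Pb = 410/3 − (1/6)·418 = 67 and Ps = 360/13 + (2/13)·418 = 92.

Q' = 418; buyers pay 67; sellers receive 92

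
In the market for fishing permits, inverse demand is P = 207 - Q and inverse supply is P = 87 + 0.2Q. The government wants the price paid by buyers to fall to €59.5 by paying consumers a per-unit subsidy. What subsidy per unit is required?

At a buyer price of 59.5, quantity demanded is 207 − 1·59.5 = 147.5.
Sellers supply 147.5 only when they receive Ps = 87 + 0.2·147.5 = 116.5.
s = Ps − Pb = 116.5 − 59.5 = 57.

Required subsidy s = €57 per unit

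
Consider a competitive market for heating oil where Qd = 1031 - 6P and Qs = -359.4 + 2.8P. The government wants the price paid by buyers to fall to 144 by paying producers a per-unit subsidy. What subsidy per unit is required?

Required subsidy s = 44 per unit

At a buyer price of 144, quantity demanded is 1031 − 6·144 = 167.
Sellers supply 167 only when they receive Ps with -359.4 + 2.8·Ps = 167, i.e. Ps = 188.
s = Ps − Pb = 188 − 144 = 44.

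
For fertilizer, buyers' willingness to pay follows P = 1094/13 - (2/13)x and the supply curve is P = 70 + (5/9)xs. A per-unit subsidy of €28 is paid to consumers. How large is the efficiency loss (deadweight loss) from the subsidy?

Deadweight loss = 45864/83

Pre-subsidy: 1094/13 - (2/13)x = 70 + (5/9)x gives x* = 1656/83 and P* = 6730/83.
With the rebate, buyers effectively pay Pb = Ps − 28, where Ps is the price sellers receive.
On the curves, Pb = 1094/13 - (2/13)x and Ps = 70 + (5/9)x; the wedge Ps − Pb = 28 gives 70 + (5/9)x − (1094/13 - (2/13)x) = 28, so x' = 4932/83.
Then Pb = 1094/13 − (2/13)·(4932/83) = 6226/83 and Ps = 70 + (5/9)·(4932/83) = 8550/83.
The subsidy expands output by 4932/83 − 1656/83 = 3276/83 past the efficient level; on those units the gap between marginal cost and willingness to pay runs from 0 up to 28.
DWL = ½ × 28 × 3276/83 = 45864/83.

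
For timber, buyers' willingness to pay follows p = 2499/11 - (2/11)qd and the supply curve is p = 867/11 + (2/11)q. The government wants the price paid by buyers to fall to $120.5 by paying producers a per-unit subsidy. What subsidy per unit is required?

At a buyer price of 120.5, quantity demanded is 1249.5 − 5.5·120.5 = 586.75.
Sellers supply 586.75 only when they receive ps = 867/11 + (2/11)·586.75 = 185.5.
s = ps − pb = 185.5 − 120.5 = 65.

Required subsidy s = $65 per unit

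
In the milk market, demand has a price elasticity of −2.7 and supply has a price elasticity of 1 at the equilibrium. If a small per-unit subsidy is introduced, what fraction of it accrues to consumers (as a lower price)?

Consumer share = 10/37

For a small subsidy around the equilibrium, the benefit split depends on the relative slopes, which at a point are proportional to the elasticities.
Buyer share = εs/(εs + |εd|) = 1/(1 + 2.7) = 10/37; seller share = |εd|/(εs + |εd|) = 27/37.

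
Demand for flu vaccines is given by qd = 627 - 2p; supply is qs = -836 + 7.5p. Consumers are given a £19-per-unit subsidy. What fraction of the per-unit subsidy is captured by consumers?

Consumer share = 15/19

Pre-subsidy: 627 - 2p = -836 + 7.5p gives p* = 154, q* = 319.
With the rebate, buyers effectively pay pb = ps − 19, where ps is the price sellers receive.
Demand in terms of ps becomes qd = 627 − 2(ps − 19) = 665 - 2ps. Setting this equal to supply: 665 - 2ps = -836 + 7.5ps, so ps = 158.
Buyers pay pb = 158 − 19 = 139; q' = -836 + 7.5·158 = 349.
Buyers' price falls by p* − pb = 154 − 139 = 15; sellers' price rises by ps − p* = 158 − 154 = 4.
So consumers capture 15/19 = 15/19 of each unit of subsidy.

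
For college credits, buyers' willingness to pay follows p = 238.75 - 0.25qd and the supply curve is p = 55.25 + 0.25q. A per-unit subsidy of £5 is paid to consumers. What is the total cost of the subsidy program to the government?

Government cost = £1885

Pre-subsidy: 238.75 - 0.25q = 55.25 + 0.25q gives q* = 367 and p* = 147.
With the rebate, buyers effectively pay pb = ps − 5, where ps is the price sellers receive.
On the curves, pb = 238.75 - 0.25q and ps = 55.25 + 0.25q; the wedge ps − pb = 5 gives 55.25 + 0.25q − (238.75 - 0.25q) = 5, so q' = 377.
Then pb = 238.75 − 0.25·377 = 144.5 and ps = 55.25 + 0.25·377 = 149.5.
Government outlay = subsidy × quantity = 5 × 377 = 1885.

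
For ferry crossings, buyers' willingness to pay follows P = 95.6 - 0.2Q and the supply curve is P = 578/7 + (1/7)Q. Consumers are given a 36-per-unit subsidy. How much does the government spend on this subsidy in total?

Government cost = 5148

Pre-subsidy: 95.6 - 0.2Q = 578/7 + (1/7)Q gives Q* = 38 and P* = 88.
With the rebate, buyers effectively pay Pb = Ps − 36, where Ps is the price sellers receive.
On the curves, Pb = 95.6 - 0.2Q and Ps = 578/7 + (1/7)Q; the wedge Ps − Pb = 36 gives 578/7 + (1/7)Q − (95.6 - 0.2Q) = 36, so Q' = 143.
Then Pb = 95.6 − 0.2·143 = 67 and Ps = 578/7 + (1/7)·143 = 103.
Government outlay = subsidy × quantity = 36 × 143 = 5148.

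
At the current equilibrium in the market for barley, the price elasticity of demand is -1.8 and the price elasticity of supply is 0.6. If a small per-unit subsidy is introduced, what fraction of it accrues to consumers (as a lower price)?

For a small subsidy around the equilibrium, the benefit split depends on the relative slopes, which at a point are proportional to the elasticities.
Buyer share = εs/(εs + |εd|) = 0.6/(0.6 + 1.8) = 0.25; seller share = |εd|/(εs + |εd|) = 0.75.

Consumer share = 0.25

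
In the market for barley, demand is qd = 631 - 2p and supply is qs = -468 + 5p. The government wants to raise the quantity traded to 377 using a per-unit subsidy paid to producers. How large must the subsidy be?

At q = 377, invert demand for the buyer price: pb = (631 − 377)/2 = 127; invert supply for the seller price: ps = (377 − (-468))/5 = 169.
The subsidy must fill the gap: s = ps − pb = 169 − 127 = 42.

Required subsidy s = 42 per unit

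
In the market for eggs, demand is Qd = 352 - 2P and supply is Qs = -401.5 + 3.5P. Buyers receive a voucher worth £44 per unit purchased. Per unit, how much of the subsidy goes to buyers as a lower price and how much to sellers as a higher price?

Buyers gain £28 per unit; sellers gain £16 per unit

Pre-subsidy: 352 - 2P = -401.5 + 3.5P gives P* = 137, Q* = 78.
With the rebate, buyers effectively pay Pb = Ps − 44, where Ps is the price sellers receive.
Demand in terms of Ps becomes Qd = 352 − 2(Ps − 44) = 440 - 2Ps. Setting this equal to supply: 440 - 2Ps = -401.5 + 3.5Ps, so Ps = 153.
Buyers pay Pb = 153 − 44 = 109; Q' = -401.5 + 3.5·153 = 134.
Buyers' price falls by P* − Pb = 137 − 109 = 28; sellers' price rises by Ps − P* = 153 − 137 = 16.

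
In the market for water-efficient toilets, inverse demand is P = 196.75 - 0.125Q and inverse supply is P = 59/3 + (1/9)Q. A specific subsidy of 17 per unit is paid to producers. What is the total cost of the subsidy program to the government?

Government cost = 13974

Pre-subsidy: 196.75 - 0.125Q = 59/3 + (1/9)Q gives Q* = 750 and P* = 103.
With the subsidy, sellers receive Ps = Pb + 17 for each unit, where Pb is the price buyers pay.
On the curves, Pb = 196.75 - 0.125Q and Ps = 59/3 + (1/9)Q; the wedge Ps − Pb = 17 gives 59/3 + (1/9)Q − (196.75 - 0.125Q) = 17, so Q' = 822.
Then Pb = 196.75 − 0.125·822 = 94 and Ps = 59/3 + (1/9)·822 = 111.
Government outlay = subsidy × quantity = 17 × 822 = 13974.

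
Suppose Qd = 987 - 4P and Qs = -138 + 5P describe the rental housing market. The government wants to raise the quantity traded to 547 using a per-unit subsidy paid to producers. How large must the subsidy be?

At Q = 547, invert demand for the buyer price: Pb = (987 − 547)/4 = 110; invert supply for the seller price: Ps = (547 − (-138))/5 = 137.
The subsidy must fill the gap: s = Ps − Pb = 137 − 110 = 27.

Required subsidy s = 27 per unit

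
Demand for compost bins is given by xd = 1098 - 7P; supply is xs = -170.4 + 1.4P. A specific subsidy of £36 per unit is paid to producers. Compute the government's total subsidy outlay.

Pre-subsidy: 1098 - 7P = -170.4 + 1.4P gives P* = 151, x* = 41.
With the subsidy, sellers receive Ps = Pb + 36 for each unit, where Pb is the price buyers pay.
Supply in terms of Pb becomes xs = -170.4 + 1.4(Pb + 36) = -120 + 1.4Pb. Setting this equal to demand: 1098 - 7Pb = -120 + 1.4Pb, so Pb = 145.
Sellers receive Ps = 145 + 36 = 181; x' = 1098 − 7·145 = 83.
Government outlay = subsidy × quantity = 36 × 83 = 2988.

Government cost = £2988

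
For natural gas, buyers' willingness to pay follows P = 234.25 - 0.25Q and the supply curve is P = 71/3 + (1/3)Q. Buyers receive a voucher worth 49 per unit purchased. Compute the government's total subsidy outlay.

Pre-subsidy: 234.25 - 0.25Q = 71/3 + (1/3)Q gives Q* = 361 and P* = 144.
With the rebate, buyers effectively pay Pb = Ps − 49, where Ps is the price sellers receive.
On the curves, Pb = 234.25 - 0.25Q and Ps = 71/3 + (1/3)Q; the wedge Ps − Pb = 49 gives 71/3 + (1/3)Q − (234.25 - 0.25Q) = 49, so Q' = 445.
Then Pb = 234.25 − 0.25·445 = 123 and Ps = 71/3 + (1/3)·445 = 172.
Government outlay = subsidy × quantity = 49 × 445 = 21805.

Government cost = 21805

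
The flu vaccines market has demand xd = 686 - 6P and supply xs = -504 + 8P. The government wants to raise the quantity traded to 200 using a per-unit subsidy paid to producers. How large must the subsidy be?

At x = 200, invert demand for the buyer price: Pb = (686 − 200)/6 = 81; invert supply for the seller price: Ps = (200 − (-504))/8 = 88.
The subsidy must fill the gap: s = Ps − Pb = 88 − 81 = 7.

Required subsidy s = 7 per unit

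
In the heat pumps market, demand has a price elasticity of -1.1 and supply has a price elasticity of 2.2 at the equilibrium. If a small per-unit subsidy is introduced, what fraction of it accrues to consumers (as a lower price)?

For a small subsidy around the equilibrium, the benefit split depends on the relative slopes, which at a point are proportional to the elasticities.
Buyer share = εs/(εs + |εd|) = 2.2/(2.2 + 1.1) = 2/3; seller share = |εd|/(εs + |εd|) = 1/3.

Consumer share = 2/3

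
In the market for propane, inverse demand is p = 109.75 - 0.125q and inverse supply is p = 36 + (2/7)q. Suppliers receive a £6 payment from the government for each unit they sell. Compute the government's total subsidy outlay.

Pre-subsidy: 109.75 - 0.125q = 36 + (2/7)q gives q* = 4130/23 and p* = 2008/23.
With the subsidy, sellers receive ps = pb + 6 for each unit, where pb is the price buyers pay.
On the curves, pb = 109.75 - 0.125q and ps = 36 + (2/7)q; the wedge ps − pb = 6 gives 36 + (2/7)q − (109.75 - 0.125q) = 6, so q' = 4466/23.
Then pb = 109.75 − 0.125·(4466/23) = 1966/23 and ps = 36 + (2/7)·(4466/23) = 2104/23.
Government outlay = subsidy × quantity = 6 × 4466/23 = 26796/23.

Government cost = 26796/23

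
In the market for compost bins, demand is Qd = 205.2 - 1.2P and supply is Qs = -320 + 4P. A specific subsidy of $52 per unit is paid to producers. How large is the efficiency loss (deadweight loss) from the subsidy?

Deadweight loss = $1248

Pre-subsidy: 205.2 - 1.2P = -320 + 4P gives P* = 101, Q* = 84.
With the subsidy, sellers receive Ps = Pb + 52 for each unit, where Pb is the price buyers pay.
Supply in terms of Pb becomes Qs = -320 + 4(Pb + 52) = -112 + 4Pb. Setting this equal to demand: 205.2 - 1.2Pb = -112 + 4Pb, so Pb = 61.
Sellers receive Ps = 61 + 52 = 113; Q' = 205.2 − 1.2·61 = 132.
The subsidy expands output by 132 − 84 = 48 past the efficient level; on those units the gap between marginal cost and willingness to pay runs from 0 up to 52.
DWL = ½ × 52 × 48 = 1248.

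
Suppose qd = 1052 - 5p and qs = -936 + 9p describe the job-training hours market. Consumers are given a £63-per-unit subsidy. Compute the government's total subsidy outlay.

Pre-subsidy: 1052 - 5p = -936 + 9p gives p* = 142, q* = 342.
With the rebate, buyers effectively pay pb = ps − 63, where ps is the price sellers receive.
Demand in terms of ps becomes qd = 1052 − 5(ps − 63) = 1367 - 5ps. Setting this equal to supply: 1367 - 5ps = -936 + 9ps, so ps = 164.5.
Buyers pay pb = 164.5 − 63 = 101.5; q' = -936 + 9·164.5 = 544.5.
Government outlay = subsidy × quantity = 63 × 544.5 = 34303.5.

Government cost = £34303.5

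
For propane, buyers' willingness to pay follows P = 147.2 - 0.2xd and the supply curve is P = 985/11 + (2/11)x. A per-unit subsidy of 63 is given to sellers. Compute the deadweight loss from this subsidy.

Pre-subsidy: 147.2 - 0.2x = 985/11 + (2/11)x gives x* = 151 and P* = 117.
With the subsidy, sellers receive Ps = Pb + 63 for each unit, where Pb is the price buyers pay.
On the curves, Pb = 147.2 - 0.2x and Ps = 985/11 + (2/11)x; the wedge Ps − Pb = 63 gives 985/11 + (2/11)x − (147.2 - 0.2x) = 63, so x' = 316.
Then Pb = 147.2 − 0.2·316 = 84 and Ps = 985/11 + (2/11)·316 = 147.
The subsidy expands output by 316 − 151 = 165 past the efficient level; on those units the gap between marginal cost and willingness to pay runs from 0 up to 63.
DWL = ½ × 63 × 165 = 5197.5.

Deadweight loss = 5197.5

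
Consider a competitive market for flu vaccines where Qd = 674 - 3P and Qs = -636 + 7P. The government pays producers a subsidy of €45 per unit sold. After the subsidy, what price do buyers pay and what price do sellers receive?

Pre-subsidy: 674 - 3P = -636 + 7P gives P* = 131, Q* = 281.
With the subsidy, sellers receive Ps = Pb + 45 for each unit, where Pb is the price buyers pay.
Supply in terms of Pb becomes Qs = -636 + 7(Pb + 45) = -321 + 7Pb. Setting this equal to demand: 674 - 3Pb = -321 + 7Pb, so Pb = 99.5.
Sellers receive Ps = 99.5 + 45 = 144.5; Q' = 674 − 3·99.5 = 375.5.

Buyers pay €99.5; sellers receive €144.5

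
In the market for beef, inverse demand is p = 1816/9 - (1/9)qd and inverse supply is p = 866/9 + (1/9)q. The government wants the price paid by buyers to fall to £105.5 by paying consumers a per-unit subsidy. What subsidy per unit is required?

Required subsidy s = £87 per unit

At a buyer price of 105.5, quantity demanded is 1816 − 9·105.5 = 866.5.
Sellers supply 866.5 only when they receive ps = 866/9 + (1/9)·866.5 = 192.5.
s = ps − pb = 192.5 − 105.5 = 87.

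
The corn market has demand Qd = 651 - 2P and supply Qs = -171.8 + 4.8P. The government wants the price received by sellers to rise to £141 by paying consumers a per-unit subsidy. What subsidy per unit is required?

At a seller price of 141, quantity supplied is -171.8 + 4.8·141 = 505.
Buyers absorb 505 only when they pay Pb with 651 − 2·Pb = 505, i.e. Pb = 73.
s = Ps − Pb = 141 − 73 = 68.

Required subsidy s = £68 per unit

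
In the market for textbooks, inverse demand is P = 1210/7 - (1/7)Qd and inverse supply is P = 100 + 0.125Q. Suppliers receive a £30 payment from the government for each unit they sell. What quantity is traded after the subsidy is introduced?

Q' = 384

Pre-subsidy: 1210/7 - (1/7)Q = 100 + 0.125Q gives Q* = 272 and P* = 134.
With the subsidy, sellers receive Ps = Pb + 30 for each unit, where Pb is the price buyers pay.
On the curves, Pb = 1210/7 - (1/7)Q and Ps = 100 + 0.125Q; the wedge Ps − Pb = 30 gives 100 + 0.125Q − (1210/7 - (1/7)Q) = 30, so Q' = 384.
Then Pb = 1210/7 − (1/7)·384 = 118 and Ps = 100 + 0.125·384 = 148.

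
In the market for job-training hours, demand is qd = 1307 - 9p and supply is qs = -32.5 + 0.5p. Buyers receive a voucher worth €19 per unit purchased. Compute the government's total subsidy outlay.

Pre-subsidy: 1307 - 9p = -32.5 + 0.5p gives p* = 141, q* = 38.
With the rebate, buyers effectively pay pb = ps − 19, where ps is the price sellers receive.
Demand in terms of ps becomes qd = 1307 − 9(ps − 19) = 1478 - 9ps. Setting this equal to supply: 1478 - 9ps = -32.5 + 0.5ps, so ps = 159.
Buyers pay pb = 159 − 19 = 140; q' = -32.5 + 0.5·159 = 47.
Government outlay = subsidy × quantity = 19 × 47 = 893.

Government cost = €893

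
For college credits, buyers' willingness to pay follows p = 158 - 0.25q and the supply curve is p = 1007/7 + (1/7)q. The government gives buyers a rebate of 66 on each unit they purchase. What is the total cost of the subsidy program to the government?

Pre-subsidy: 158 - 0.25q = 1007/7 + (1/7)q gives q* = 36 and p* = 149.
With the rebate, buyers effectively pay pb = ps − 66, where ps is the price sellers receive.
On the curves, pb = 158 - 0.25q and ps = 1007/7 + (1/7)q; the wedge ps − pb = 66 gives 1007/7 + (1/7)q − (158 - 0.25q) = 66, so q' = 204.
Then pb = 158 − 0.25·204 = 107 and ps = 1007/7 + (1/7)·204 = 173.
Government outlay = subsidy × quantity = 66 × 204 = 13464.

Government cost = 13464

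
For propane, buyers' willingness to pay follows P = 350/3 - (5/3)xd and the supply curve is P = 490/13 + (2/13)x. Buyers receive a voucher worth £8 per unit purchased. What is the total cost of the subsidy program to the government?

Government cost = 27136/71

Pre-subsidy: 350/3 - (5/3)x = 490/13 + (2/13)x gives x* = 3080/71 and P* = 3150/71.
With the rebate, buyers effectively pay Pb = Ps − 8, where Ps is the price sellers receive.
On the curves, Pb = 350/3 - (5/3)x and Ps = 490/13 + (2/13)x; the wedge Ps − Pb = 8 gives 490/13 + (2/13)x − (350/3 - (5/3)x) = 8, so x' = 3392/71.
Then Pb = 350/3 − (5/3)·(3392/71) = 2630/71 and Ps = 490/13 + (2/13)·(3392/71) = 3198/71.
Government outlay = subsidy × quantity = 8 × 3392/71 = 27136/71.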